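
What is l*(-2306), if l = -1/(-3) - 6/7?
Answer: 25366/21 ≈ 1207.9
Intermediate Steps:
l = -11/21 (l = -1*(-⅓) - 6*⅐ = ⅓ - 6/7 = -11/21 ≈ -0.52381)
l*(-2306) = -11/21*(-2306) = 25366/21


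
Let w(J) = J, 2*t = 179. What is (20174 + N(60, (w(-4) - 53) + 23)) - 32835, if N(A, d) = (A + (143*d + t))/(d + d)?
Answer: -1712471/136 ≈ -12592.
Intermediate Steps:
t = 179/2 (t = (1/2)*179 = 179/2 ≈ 89.500)
N(A, d) = (179/2 + A + 143*d)/(2*d) (N(A, d) = (A + (143*d + 179/2))/(d + d) = (A + (179/2 + 143*d))/((2*d)) = (179/2 + A + 143*d)*(1/(2*d)) = (179/2 + A + 143*d)/(2*d))
(20174 + N(60, (w(-4) - 53) + 23)) - 32835 = (20174 + (179 + 2*60 + 286*((-4 - 53) + 23))/(4*((-4 - 53) + 23))) - 32835 = (20174 + (179 + 120 + 286*(-57 + 23))/(4*(-57 + 23))) - 32835 = (20174 + (1/4)*(179 + 120 + 286*(-34))/(-34)) - 32835 = (20174 + (1/4)*(-1/34)*(179 + 120 - 9724)) - 32835 = (20174 + (1/4)*(-1/34)*(-9425)) - 32835 = (20174 + 9425/136) - 32835 = 2753089/136 - 32835 = -1712471/136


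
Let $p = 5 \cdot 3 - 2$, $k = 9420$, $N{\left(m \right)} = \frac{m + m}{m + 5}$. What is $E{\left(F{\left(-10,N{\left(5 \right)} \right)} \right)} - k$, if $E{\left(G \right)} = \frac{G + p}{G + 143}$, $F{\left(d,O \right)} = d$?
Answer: $- \frac{1252857}{133} \approx -9420.0$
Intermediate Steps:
$N{\left(m \right)} = \frac{2 m}{5 + m}$
$p = 13$ ($p = 15 - 2 = 13$)
$E{\left(G \right)} = \frac{13 + G}{143 + G}$ ($E{\left(G \right)} = \frac{G + 13}{G + 143} = \frac{13 + G}{143 + G}$)
$E{\left(F{\left(-10,N{\left(5 \right)} \right)} \right)} - k = \frac{13 - 10}{143 - 10} - 9420 = \frac{1}{133} \cdot 3 - 9420 = \frac{3}{133} - 9420 = - \frac{1252857}{133}$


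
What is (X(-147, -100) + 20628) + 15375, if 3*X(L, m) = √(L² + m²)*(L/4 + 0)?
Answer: 36003 - 49*√31609/4 ≈ 33825.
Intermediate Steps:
X(L, m) = L*√(L² + m²)/12 (X(L, m) = (√(L² + m²)*(L/4 + 0))/3 = (√(L² + m²)*(L/4))/3 = (L*√(L² + m²)/4)/3 = L*√(L² + m²)/12)
(X(-147, -100) + 20628) + 15375 = ((1/12)*(-147)*√((-147)² + (-100)²) + 20628) + 15375 = ((1/12)*(-147)*√(21609 + 10000) + 20628) + 15375 = ((1/12)*(-147)*√31609 + 20628) + 15375 = (-49*√31609/4 + 20628) + 15375 = (20628 - 49*√31609/4) + 15375 = 36003 - 49*√31609/4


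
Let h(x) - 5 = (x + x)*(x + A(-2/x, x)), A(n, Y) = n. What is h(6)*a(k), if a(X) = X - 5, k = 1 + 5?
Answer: 73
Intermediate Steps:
k = 6
a(X) = -5 + X
h(x) = 5 + 2*x*(x - 2/x) (h(x) = 5 + (x + x)*(x - 2/x) = 5 + (2*x)*(x - 2/x) = 5 + 2*x*(x - 2/x))
h(6)*a(k) = (1 + 2*6²)*(-5 + 6) = (1 + 2*36)*1 = (1 + 72)*1 = 73*1 = 73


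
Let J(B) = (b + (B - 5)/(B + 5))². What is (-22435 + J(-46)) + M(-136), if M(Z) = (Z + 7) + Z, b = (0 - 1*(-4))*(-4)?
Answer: -37792675/1681 ≈ -22482.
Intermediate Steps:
b = -16 (b = (0 + 4)*(-4) = 4*(-4) = -16)
J(B) = (-16 + (-5 + B)/(5 + B))² (J(B) = (-16 + (B - 5)/(B + 5))² = (-16 + (-5 + B)/(5 + B))²)
M(Z) = 7 + 2*Z (M(Z) = (7 + Z) + Z = 7 + 2*Z)
(-22435 + J(-46)) + M(-136) = (-22435 + 25*(17 + 3*(-46))²/(5 - 46)²) + (7 + 2*(-136)) = (-22435 + 25*(17 - 138)²/(-41)²) + (7 - 272) = (-22435 + 25*(1/1681)*(-121)²) - 265 = (-22435 + 25*(1/1681)*14641) - 265 = (-22435 + 366025/1681) - 265 = -37347210/1681 - 265 = -37792675/1681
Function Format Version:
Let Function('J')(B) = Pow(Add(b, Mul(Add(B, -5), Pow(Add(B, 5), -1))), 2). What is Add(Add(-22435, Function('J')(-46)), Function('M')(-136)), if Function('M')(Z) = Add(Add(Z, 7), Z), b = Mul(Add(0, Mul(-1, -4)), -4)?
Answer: Rational(-37792675, 1681) ≈ -22482.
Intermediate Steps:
b = -16 (b = Mul(Add(0, 4), -4) = Mul(4, -4) = -16)
Function('J')(B) = Pow(Add(-16, Mul(Pow(Add(5, B), -1), Add(-5, B))), 2) (Function('J')(B) = Pow(Add(-16, Mul(Add(B, -5), Pow(Add(B, 5), -1))), 2) = Pow(Add(-16, Mul(Add(-5, B), Pow(Add(5, B), -1))), 2) = Pow(Add(-16, Mul(Pow(Add(5, B), -1), Add(-5, B))), 2))
Function('M')(Z) = Add(7, Mul(2, Z)) (Function('M')(Z) = Add(Add(7, Z), Z) = Add(7, Mul(2, Z)))
Add(Add(-22435, Function('J')(-46)), Function('M')(-136)) = Add(Add(-22435, Mul(25, Pow(Add(5, -46), -2), Pow(Add(17, Mul(3, -46)), 2))), Add(7, Mul(2, -136))) = Add(Add(-22435, Mul(25, Pow(-41, -2), Pow(Add(17, -138), 2))), Add(7, -272)) = Add(Add(-22435, Mul(25, Rational(1, 1681), Pow(-121, 2))), -265) = Add(Add(-22435, Mul(25, Rational(1, 1681), 14641)), -265) = Add(Add(-22435, Rational(366025, 1681)), -265) = Add(Rational(-37347210, 1681), -265) = Rational(-37792675, 1681)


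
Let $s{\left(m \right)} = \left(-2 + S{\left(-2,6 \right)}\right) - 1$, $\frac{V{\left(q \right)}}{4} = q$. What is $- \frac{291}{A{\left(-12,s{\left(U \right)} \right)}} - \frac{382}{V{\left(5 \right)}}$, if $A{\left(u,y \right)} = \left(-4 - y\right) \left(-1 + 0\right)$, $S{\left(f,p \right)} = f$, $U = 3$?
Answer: $\frac{2719}{10} \approx 271.9$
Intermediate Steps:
$V{\left(q \right)} = 4 q$
$s{\left(m \right)} = -5$ ($s{\left(m \right)} = \left(-2 - 2\right) - 1 = -4 - 1 = -5$)
$A{\left(u,y \right)} = 4 + y$ ($A{\left(u,y \right)} = \left(-4 - y\right) \left(-1\right) = 4 + y$)
$- \frac{291}{A{\left(-12,s{\left(U \right)} \right)}} - \frac{382}{V{\left(5 \right)}} = - \frac{291}{4 - 5} - \frac{382}{4 \cdot 5} = - \frac{291}{-1} - \frac{382}{20} = \left(-291\right) \left(-1\right) - \frac{191}{10} = 291 - \frac{191}{10} = \frac{2719}{10}$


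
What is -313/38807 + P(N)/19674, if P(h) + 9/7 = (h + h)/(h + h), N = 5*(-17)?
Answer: -21591674/2672211213 ≈ -0.0080801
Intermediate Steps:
N = -85
P(h) = -2/7 (P(h) = -9/7 + (h + h)/(h + h) = -9/7 + (2*h)/((2*h)) = -9/7 + (2*h)*(1/(2*h)) = -9/7 + 1 = -2/7)
-313/38807 + P(N)/19674 = -313/38807 - 2/7/19674 = -313*1/38807 - 2/7*1/19674 = -313/38807 - 1/68859 = -21591674/2672211213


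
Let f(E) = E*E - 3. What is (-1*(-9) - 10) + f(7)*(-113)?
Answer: -5199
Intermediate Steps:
f(E) = -3 + E**2 (f(E) = E**2 - 3 = -3 + E**2)
(-1*(-9) - 10) + f(7)*(-113) = (-1*(-9) - 10) + (-3 + 7**2)*(-113) = (9 - 10) + (-3 + 49)*(-113) = -1 + 46*(-113) = -1 - 5198 = -5199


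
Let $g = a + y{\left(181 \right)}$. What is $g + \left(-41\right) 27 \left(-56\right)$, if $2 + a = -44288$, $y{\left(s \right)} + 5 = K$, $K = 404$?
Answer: $18101$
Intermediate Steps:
$y{\left(s \right)} = 399$ ($y{\left(s \right)} = -5 + 404 = 399$)
$a = -44290$ ($a = -2 - 44288 = -44290$)
$g = -43891$ ($g = -44290 + 399 = -43891$)
$g + \left(-41\right) 27 \left(-56\right) = -43891 + \left(-41\right) 27 \left(-56\right) = -43891 - -61992 = -43891 + 61992 = 18101$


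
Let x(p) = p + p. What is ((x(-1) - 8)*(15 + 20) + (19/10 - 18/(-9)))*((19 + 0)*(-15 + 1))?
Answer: 460313/5 ≈ 92063.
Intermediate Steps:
x(p) = 2*p
((x(-1) - 8)*(15 + 20) + (19/10 - 18/(-9)))*((19 + 0)*(-15 + 1)) = ((2*(-1) - 8)*(15 + 20) + (19/10 - 18/(-9)))*((19 + 0)*(-15 + 1)) = ((-2 - 8)*35 + (19*(1/10) - 18*(-1/9)))*(19*(-14)) = (-10*35 + (19/10 + 2))*(-266) = (-350 + 39/10)*(-266) = -3461/10*(-266) = 460313/5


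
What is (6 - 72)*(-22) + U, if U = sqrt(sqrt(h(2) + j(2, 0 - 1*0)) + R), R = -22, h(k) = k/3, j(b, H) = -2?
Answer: 1452 + sqrt(-198 + 6*I*sqrt(3))/3 ≈ 1452.1 + 4.692*I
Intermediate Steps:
h(k) = k/3 (h(k) = k*(1/3) = k/3)
U = sqrt(-22 + 2*I*sqrt(3)/3) (U = sqrt(sqrt((1/3)*2 - 2) - 22) = sqrt(sqrt(2/3 - 2) - 22) = sqrt(sqrt(-4/3) - 22) = sqrt(2*I*sqrt(3)/3 - 22) = sqrt(-22 + 2*I*sqrt(3)/3) ≈ 0.123 + 4.692*I)
(6 - 72)*(-22) + U = (6 - 72)*(-22) + sqrt(-198 + 6*I*sqrt(3))/3 = -66*(-22) + sqrt(-198 + 6*I*sqrt(3))/3 = 1452 + sqrt(-198 + 6*I*sqrt(3))/3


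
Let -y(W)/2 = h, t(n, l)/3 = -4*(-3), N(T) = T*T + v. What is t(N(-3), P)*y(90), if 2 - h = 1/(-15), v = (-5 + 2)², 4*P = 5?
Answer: -744/5 ≈ -148.80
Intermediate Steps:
P = 5/4 (P = (¼)*5 = 5/4 ≈ 1.2500)
v = 9 (v = (-3)² = 9)
N(T) = 9 + T² (N(T) = T*T + 9 = T² + 9 = 9 + T²)
t(n, l) = 36 (t(n, l) = 3*(-4*(-3)) = 3*12 = 36)
h = 31/15 (h = 2 - 1/(-15) = 2 - 1*(-1/15) = 2 + 1/15 = 31/15 ≈ 2.0667)
y(W) = -62/15 (y(W) = -2*31/15 = -62/15)
t(N(-3), P)*y(90) = 36*(-62/15) = -744/5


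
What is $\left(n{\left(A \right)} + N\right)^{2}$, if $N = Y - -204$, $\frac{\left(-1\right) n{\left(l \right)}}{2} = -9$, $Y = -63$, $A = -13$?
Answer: $25281$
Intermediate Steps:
$n{\left(l \right)} = 18$ ($n{\left(l \right)} = \left(-2\right) \left(-9\right) = 18$)
$N = 141$ ($N = -63 - -204 = -63 + 204 = 141$)
$\left(n{\left(A \right)} + N\right)^{2} = \left(18 + 141\right)^{2} = 159^{2} = 25281$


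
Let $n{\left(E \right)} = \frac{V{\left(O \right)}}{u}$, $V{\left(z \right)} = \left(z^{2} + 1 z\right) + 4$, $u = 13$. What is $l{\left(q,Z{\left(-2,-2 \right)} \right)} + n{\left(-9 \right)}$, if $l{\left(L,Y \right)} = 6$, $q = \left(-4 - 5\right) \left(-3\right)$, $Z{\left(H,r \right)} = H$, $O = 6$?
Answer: $\frac{124}{13} \approx 9.5385$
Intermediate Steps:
$q = 27$ ($q = \left(-9\right) \left(-3\right) = 27$)
$V{\left(z \right)} = 4 + z + z^{2}$ ($V{\left(z \right)} = \left(z^{2} + z\right) + 4 = \left(z + z^{2}\right) + 4 = 4 + z + z^{2}$)
$n{\left(E \right)} = \frac{46}{13}$ ($n{\left(E \right)} = \frac{4 + 6 + 6^{2}}{13} = \left(4 + 6 + 36\right) \frac{1}{13} = 46 \cdot \frac{1}{13} = \frac{46}{13}$)
$l{\left(q,Z{\left(-2,-2 \right)} \right)} + n{\left(-9 \right)} = 6 + \frac{46}{13} = \frac{124}{13}$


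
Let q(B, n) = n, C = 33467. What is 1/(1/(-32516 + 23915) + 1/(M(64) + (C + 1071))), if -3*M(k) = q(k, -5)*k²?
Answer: -1067332494/98291 ≈ -10859.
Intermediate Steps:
M(k) = 5*k²/3 (M(k) = -(-5)*k²/3 = 5*k²/3)
1/(1/(-32516 + 23915) + 1/(M(64) + (C + 1071))) = 1/(1/(-32516 + 23915) + 1/((5/3)*64² + (33467 + 1071))) = 1/(1/(-8601) + 1/((5/3)*4096 + 34538)) = 1/(-1/8601 + 1/(20480/3 + 34538)) = 1/(-1/8601 + 1/(124094/3)) = 1/(-1/8601 + 3/124094) = 1/(-98291/1067332494) = -1067332494/98291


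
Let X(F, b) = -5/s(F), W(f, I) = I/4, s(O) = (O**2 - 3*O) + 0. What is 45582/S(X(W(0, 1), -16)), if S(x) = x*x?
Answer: 2757711/3200 ≈ 861.79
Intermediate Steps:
s(O) = O**2 - 3*O
W(f, I) = I/4 (W(f, I) = I*(1/4) = I/4)
X(F, b) = -5/(F*(-3 + F)) (X(F, b) = -5*1/(F*(-3 + F)) = -5/(F*(-3 + F)))
S(x) = x**2
45582/S(X(W(0, 1), -16)) = 45582/((-5/(((1/4)*1)*(-3 + (1/4)*1)))**2) = 45582/((-5/(1/4*(-3 + 1/4)))**2) = 45582/((-5*4/(-11/4))**2) = 45582/((-5*4*(-4/11))**2) = 45582/((80/11)**2) = 45582/(6400/121) = 45582*(121/6400) = 2757711/3200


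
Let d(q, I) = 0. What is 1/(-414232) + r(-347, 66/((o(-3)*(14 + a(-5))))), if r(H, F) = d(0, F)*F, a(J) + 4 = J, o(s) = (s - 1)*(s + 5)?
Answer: -1/414232 ≈ -2.4141e-6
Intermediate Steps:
o(s) = (-1 + s)*(5 + s)
a(J) = -4 + J
r(H, F) = 0 (r(H, F) = 0*F = 0)
1/(-414232) + r(-347, 66/((o(-3)*(14 + a(-5))))) = 1/(-414232) + 0 = -1/414232 + 0 = -1/414232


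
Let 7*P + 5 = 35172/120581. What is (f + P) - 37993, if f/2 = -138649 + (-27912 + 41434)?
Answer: -243300348282/844067 ≈ -2.8825e+5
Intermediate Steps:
f = -250254 (f = 2*(-138649 + (-27912 + 41434)) = 2*(-138649 + 13522) = 2*(-125127) = -250254)
P = -567733/844067 (P = -5/7 + (35172/120581)/7 = -5/7 + (35172*(1/120581))/7 = -5/7 + (⅐)*(35172/120581) = -5/7 + 35172/844067 = -567733/844067 ≈ -0.67262)
(f + P) - 37993 = (-250254 - 567733/844067) - 37993 = -211231710751/844067 - 37993 = -243300348282/844067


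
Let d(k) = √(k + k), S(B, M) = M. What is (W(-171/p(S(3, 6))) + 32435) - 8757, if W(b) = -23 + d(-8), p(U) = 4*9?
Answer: 23655 + 4*I ≈ 23655.0 + 4.0*I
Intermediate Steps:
p(U) = 36
d(k) = √2*√k (d(k) = √(2*k) = √2*√k)
W(b) = -23 + 4*I (W(b) = -23 + √2*√(-8) = -23 + √2*(2*I*√2) = -23 + 4*I)
(W(-171/p(S(3, 6))) + 32435) - 8757 = ((-23 + 4*I) + 32435) - 8757 = (32412 + 4*I) - 8757 = 23655 + 4*I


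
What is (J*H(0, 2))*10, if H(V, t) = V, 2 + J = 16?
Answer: 0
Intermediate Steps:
J = 14 (J = -2 + 16 = 14)
(J*H(0, 2))*10 = (14*0)*10 = 0*10 = 0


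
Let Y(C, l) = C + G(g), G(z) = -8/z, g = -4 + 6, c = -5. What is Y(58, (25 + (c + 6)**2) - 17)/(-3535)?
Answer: -54/3535 ≈ -0.015276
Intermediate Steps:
g = 2
Y(C, l) = -4 + C (Y(C, l) = C - 8/2 = C - 8*1/2 = C - 4 = -4 + C)
Y(58, (25 + (c + 6)**2) - 17)/(-3535) = (-4 + 58)/(-3535) = 54*(-1/3535) = -54/3535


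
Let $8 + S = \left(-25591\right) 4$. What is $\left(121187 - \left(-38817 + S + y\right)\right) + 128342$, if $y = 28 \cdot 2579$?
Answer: $318506$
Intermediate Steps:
$S = -102372$ ($S = -8 - 102364 = -102372$)
$y = 72212$
$\left(121187 - \left(-38817 + S + y\right)\right) + 128342 = \left(121187 + \left(\left(38817 - 72212\right) - -102372\right)\right) + 128342 = \left(121187 + \left(\left(38817 - 72212\right) + 102372\right)\right) + 128342 = \left(121187 + \left(-33395 + 102372\right)\right) + 128342 = \left(121187 + 68977\right) + 128342 = 190164 + 128342 = 318506$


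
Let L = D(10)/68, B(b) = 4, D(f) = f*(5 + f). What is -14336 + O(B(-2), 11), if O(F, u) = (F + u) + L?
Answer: -486839/34 ≈ -14319.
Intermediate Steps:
L = 75/34 (L = (10*(5 + 10))/68 = (10*15)*(1/68) = 150*(1/68) = 75/34 ≈ 2.2059)
O(F, u) = 75/34 + F + u (O(F, u) = (F + u) + 75/34 = 75/34 + F + u)
-14336 + O(B(-2), 11) = -14336 + (75/34 + 4 + 11) = -14336 + 585/34 = -486839/34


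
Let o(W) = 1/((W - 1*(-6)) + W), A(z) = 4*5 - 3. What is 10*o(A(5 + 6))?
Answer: ¼ ≈ 0.25000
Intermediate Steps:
A(z) = 17 (A(z) = 20 - 3 = 17)
o(W) = 1/(6 + 2*W) (o(W) = 1/((W + 6) + W) = 1/((6 + W) + W) = 1/(6 + 2*W))
10*o(A(5 + 6)) = 10*(1/(2*(3 + 17))) = 10*((½)/20) = 10*((½)*(1/20)) = 10*(1/40) = ¼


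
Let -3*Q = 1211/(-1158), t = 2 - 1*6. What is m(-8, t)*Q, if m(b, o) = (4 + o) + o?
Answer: -2422/1737 ≈ -1.3944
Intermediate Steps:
t = -4 (t = 2 - 6 = -4)
m(b, o) = 4 + 2*o
Q = 1211/3474 (Q = -1211/(3*(-1158)) = -1211*(-1)/(3*1158) = -⅓*(-1211/1158) = 1211/3474 ≈ 0.34859)
m(-8, t)*Q = (4 + 2*(-4))*(1211/3474) = (4 - 8)*(1211/3474) = -4*1211/3474 = -2422/1737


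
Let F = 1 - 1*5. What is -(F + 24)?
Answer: -20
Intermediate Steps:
F = -4 (F = 1 - 5 = -4)
-(F + 24) = -(-4 + 24) = -1*20 = -20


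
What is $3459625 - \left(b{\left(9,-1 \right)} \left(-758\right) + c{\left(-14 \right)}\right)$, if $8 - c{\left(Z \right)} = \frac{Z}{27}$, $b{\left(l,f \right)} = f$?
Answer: $\frac{93389179}{27} \approx 3.4589 \cdot 10^{6}$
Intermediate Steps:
$c{\left(Z \right)} = 8 - \frac{Z}{27}$
$3459625 - \left(b{\left(9,-1 \right)} \left(-758\right) + c{\left(-14 \right)}\right) = 3459625 - \left(\left(-1\right) \left(-758\right) + \left(8 - - \frac{14}{27}\right)\right) = 3459625 - \left(758 + \left(8 + \frac{14}{27}\right)\right) = 3459625 - \left(758 + \frac{230}{27}\right) = 3459625 - \frac{20696}{27} = \frac{93389179}{27}$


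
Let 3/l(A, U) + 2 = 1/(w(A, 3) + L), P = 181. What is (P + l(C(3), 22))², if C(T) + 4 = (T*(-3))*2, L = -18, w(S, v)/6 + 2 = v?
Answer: 20151121/625 ≈ 32242.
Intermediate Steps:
w(S, v) = -12 + 6*v
C(T) = -4 - 6*T (C(T) = -4 + (T*(-3))*2 = -4 - 3*T*2 = -4 - 6*T)
l(A, U) = -36/25 (l(A, U) = 3/(-2 + 1/((-12 + 6*3) - 18)) = 3/(-2 + 1/((-12 + 18) - 18)) = 3/(-2 + 1/(6 - 18)) = 3/(-2 + 1/(-12)) = 3/(-2 - 1/12) = 3/(-25/12) = 3*(-12/25) = -36/25)
(P + l(C(3), 22))² = (181 - 36/25)² = (4489/25)² = 20151121/625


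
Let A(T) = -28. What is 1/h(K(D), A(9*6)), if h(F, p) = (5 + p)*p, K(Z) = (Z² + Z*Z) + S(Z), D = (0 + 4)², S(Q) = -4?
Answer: 1/644 ≈ 0.0015528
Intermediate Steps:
D = 16 (D = 4² = 16)
K(Z) = -4 + 2*Z² (K(Z) = (Z² + Z*Z) - 4 = (Z² + Z²) - 4 = 2*Z² - 4 = -4 + 2*Z²)
h(F, p) = p*(5 + p)
1/h(K(D), A(9*6)) = 1/(-28*(5 - 28)) = 1/(-28*(-23)) = 1/644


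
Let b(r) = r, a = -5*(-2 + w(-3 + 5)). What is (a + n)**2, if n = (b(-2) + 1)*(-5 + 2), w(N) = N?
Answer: 9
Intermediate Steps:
a = 0 (a = -5*(-2 + (-3 + 5)) = -5*(-2 + 2) = -5*0 = 0)
n = 3 (n = (-2 + 1)*(-5 + 2) = -1*(-3) = 3)
(a + n)**2 = (0 + 3)**2 = 3**2 = 9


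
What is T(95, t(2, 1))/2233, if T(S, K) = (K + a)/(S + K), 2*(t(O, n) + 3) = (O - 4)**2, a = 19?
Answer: 9/104951 ≈ 8.5754e-5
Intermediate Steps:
t(O, n) = -3 + (-4 + O)**2/2 (t(O, n) = -3 + (O - 4)**2/2 = -3 + (-4 + O)**2/2)
T(S, K) = (19 + K)/(K + S) (T(S, K) = (K + 19)/(S + K) = (19 + K)/(K + S))
T(95, t(2, 1))/2233 = ((19 + (-3 + (-4 + 2)**2/2))/((-3 + (-4 + 2)**2/2) + 95))/2233 = ((19 + (-3 + (1/2)*(-2)**2))/((-3 + (1/2)*(-2)**2) + 95))*(1/2233) = ((19 + (-3 + (1/2)*4))/((-3 + (1/2)*4) + 95))*(1/2233) = ((19 + (-3 + 2))/((-3 + 2) + 95))*(1/2233) = ((19 - 1)/(-1 + 95))*(1/2233) = (18/94)*(1/2233) = ((1/94)*18)*(1/2233) = (9/47)*(1/2233) = 9/104951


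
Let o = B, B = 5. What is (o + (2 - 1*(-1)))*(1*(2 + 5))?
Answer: 56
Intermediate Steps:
o = 5
(o + (2 - 1*(-1)))*(1*(2 + 5)) = (5 + (2 - 1*(-1)))*(1*(2 + 5)) = (5 + (2 + 1))*(1*7) = (5 + 3)*7 = 8*7 = 56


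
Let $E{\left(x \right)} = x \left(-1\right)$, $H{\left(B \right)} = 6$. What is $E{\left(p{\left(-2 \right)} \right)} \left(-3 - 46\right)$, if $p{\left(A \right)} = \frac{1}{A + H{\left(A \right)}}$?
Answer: $\frac{49}{4} \approx 12.25$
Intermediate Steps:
$p{\left(A \right)} = \frac{1}{6 + A}$ ($p{\left(A \right)} = \frac{1}{A + 6} = \frac{1}{6 + A}$)
$E{\left(x \right)} = - x$
$E{\left(p{\left(-2 \right)} \right)} \left(-3 - 46\right) = - \frac{1}{6 - 2} \left(-3 - 46\right) = - \frac{1}{4} \left(-49\right) = \left(-1\right) \frac{1}{4} \left(-49\right) = \left(- \frac{1}{4}\right) \left(-49\right) = \frac{49}{4}$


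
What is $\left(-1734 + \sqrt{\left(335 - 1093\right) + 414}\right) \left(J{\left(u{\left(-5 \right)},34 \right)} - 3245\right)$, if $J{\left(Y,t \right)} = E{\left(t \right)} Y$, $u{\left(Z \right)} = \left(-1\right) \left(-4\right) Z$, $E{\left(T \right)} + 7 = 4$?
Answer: $5522790 - 6370 i \sqrt{86} \approx 5.5228 \cdot 10^{6} - 59073.0 i$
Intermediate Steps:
$E{\left(T \right)} = -3$ ($E{\left(T \right)} = -7 + 4 = -3$)
$u{\left(Z \right)} = 4 Z$
$J{\left(Y,t \right)} = - 3 Y$
$\left(-1734 + \sqrt{\left(335 - 1093\right) + 414}\right) \left(J{\left(u{\left(-5 \right)},34 \right)} - 3245\right) = \left(-1734 + \sqrt{\left(335 - 1093\right) + 414}\right) \left(- 3 \cdot 4 \left(-5\right) - 3245\right) = \left(-1734 + \sqrt{-758 + 414}\right) \left(\left(-3\right) \left(-20\right) - 3245\right) = \left(-1734 + \sqrt{-344}\right) \left(60 - 3245\right) = \left(-1734 + 2 i \sqrt{86}\right) \left(-3185\right) = 5522790 - 6370 i \sqrt{86}$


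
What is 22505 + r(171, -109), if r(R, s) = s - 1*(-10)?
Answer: 22406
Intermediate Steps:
r(R, s) = 10 + s (r(R, s) = s + 10 = 10 + s)
22505 + r(171, -109) = 22505 + (10 - 109) = 22505 - 99 = 22406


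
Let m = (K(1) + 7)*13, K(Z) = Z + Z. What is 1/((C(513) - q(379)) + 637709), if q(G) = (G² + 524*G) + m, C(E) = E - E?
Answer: 1/295355 ≈ 3.3858e-6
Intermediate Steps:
K(Z) = 2*Z
m = 117 (m = (2*1 + 7)*13 = (2 + 7)*13 = 9*13 = 117)
C(E) = 0
q(G) = 117 + G² + 524*G (q(G) = (G² + 524*G) + 117 = 117 + G² + 524*G)
1/((C(513) - q(379)) + 637709) = 1/((0 - (117 + 379² + 524*379)) + 637709) = 1/((0 - (117 + 143641 + 198596)) + 637709) = 1/((0 - 1*342354) + 637709) = 1/((0 - 342354) + 637709) = 1/(-342354 + 637709) = 1/295355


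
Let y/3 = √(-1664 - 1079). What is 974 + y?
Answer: 974 + 3*I*√2743 ≈ 974.0 + 157.12*I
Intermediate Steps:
y = 3*I*√2743 (y = 3*√(-1664 - 1079) = 3*√(-2743) = 3*(I*√2743) = 3*I*√2743 ≈ 157.12*I)
974 + y = 974 + 3*I*√2743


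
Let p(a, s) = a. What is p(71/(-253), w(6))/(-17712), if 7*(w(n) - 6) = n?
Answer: 71/4481136 ≈ 1.5844e-5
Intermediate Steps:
w(n) = 6 + n/7
p(71/(-253), w(6))/(-17712) = (71/(-253))/(-17712) = (71*(-1/253))*(-1/17712) = -71/253*(-1/17712) = 71/4481136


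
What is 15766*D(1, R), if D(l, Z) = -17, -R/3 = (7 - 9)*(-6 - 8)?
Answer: -268022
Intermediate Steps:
R = -84 (R = -3*(7 - 9)*(-6 - 8) = -(-6)*(-14) = -3*28 = -84)
15766*D(1, R) = 15766*(-17) = -268022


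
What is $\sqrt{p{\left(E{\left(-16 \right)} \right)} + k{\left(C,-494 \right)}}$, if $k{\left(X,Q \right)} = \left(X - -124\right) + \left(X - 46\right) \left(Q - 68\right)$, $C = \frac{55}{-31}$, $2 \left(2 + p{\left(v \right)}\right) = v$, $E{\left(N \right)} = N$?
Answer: $\frac{\sqrt{25909831}}{31} \approx 164.2$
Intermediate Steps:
$p{\left(v \right)} = -2 + \frac{v}{2}$
$C = - \frac{55}{31}$ ($C = 55 \left(- \frac{1}{31}\right) = - \frac{55}{31} \approx -1.7742$)
$k{\left(X,Q \right)} = 124 + X + \left(-68 + Q\right) \left(-46 + X\right)$ ($k{\left(X,Q \right)} = \left(X + 124\right) + \left(-46 + X\right) \left(-68 + Q\right) = \left(124 + X\right) + \left(-68 + Q\right) \left(-46 + X\right) = 124 + X + \left(-68 + Q\right) \left(-46 + X\right)$)
$\sqrt{p{\left(E{\left(-16 \right)} \right)} + k{\left(C,-494 \right)}} = \sqrt{\left(-2 + \frac{1}{2} \left(-16\right)\right) - - \frac{836111}{31}} = \sqrt{\left(-2 - 8\right) + \left(3252 + \frac{3685}{31} + 22724 + \frac{27170}{31}\right)} = \sqrt{-10 + \frac{836111}{31}} = \sqrt{\frac{835801}{31}} = \frac{\sqrt{25909831}}{31}$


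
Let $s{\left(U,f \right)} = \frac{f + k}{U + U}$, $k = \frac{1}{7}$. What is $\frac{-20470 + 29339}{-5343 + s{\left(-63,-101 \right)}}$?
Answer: $- \frac{3911229}{2355910} \approx -1.6602$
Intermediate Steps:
$k = \frac{1}{7} \approx 0.14286$
$s{\left(U,f \right)} = \frac{\frac{1}{7} + f}{2 U}$ ($s{\left(U,f \right)} = \frac{f + \frac{1}{7}}{U + U} = \frac{\frac{1}{7} + f}{2 U}$)
$\frac{-20470 + 29339}{-5343 + s{\left(-63,-101 \right)}} = \frac{-20470 + 29339}{-5343 + \frac{1 + 7 \left(-101\right)}{14 \left(-63\right)}} = \frac{8869}{-5343 + \frac{1}{14} \left(- \frac{1}{63}\right) \left(1 - 707\right)} = \frac{8869}{-5343 + \frac{1}{14} \left(- \frac{1}{63}\right) \left(-706\right)} = \frac{8869}{-5343 + \frac{353}{441}} = \frac{8869}{- \frac{2355910}{441}} = 8869 \left(- \frac{441}{2355910}\right) = - \frac{3911229}{2355910}$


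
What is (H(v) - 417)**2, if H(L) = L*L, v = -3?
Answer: 166464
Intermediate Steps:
H(L) = L**2
(H(v) - 417)**2 = ((-3)**2 - 417)**2 = (9 - 417)**2 = (-408)**2 = 166464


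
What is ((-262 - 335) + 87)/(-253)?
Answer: 510/253 ≈ 2.0158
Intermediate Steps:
((-262 - 335) + 87)/(-253) = (-597 + 87)*(-1/253) = -510*(-1/253) = 510/253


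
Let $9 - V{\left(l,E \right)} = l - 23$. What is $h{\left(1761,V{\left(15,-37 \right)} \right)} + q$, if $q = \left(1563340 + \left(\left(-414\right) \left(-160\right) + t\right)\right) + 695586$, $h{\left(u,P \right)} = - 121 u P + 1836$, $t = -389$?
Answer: $-1295764$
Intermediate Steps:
$V{\left(l,E \right)} = 32 - l$ ($V{\left(l,E \right)} = 9 - \left(l - 23\right) = 9 - \left(-23 + l\right) = 32 - l$)
$h{\left(u,P \right)} = 1836 - 121 P u$ ($h{\left(u,P \right)} = - 121 P u + 1836 = 1836 - 121 P u$)
$q = 2324777$ ($q = \left(1563340 - -65851\right) + 695586 = \left(1563340 + \left(66240 - 389\right)\right) + 695586 = \left(1563340 + 65851\right) + 695586 = 1629191 + 695586 = 2324777$)
$h{\left(1761,V{\left(15,-37 \right)} \right)} + q = \left(1836 - 121 \left(32 - 15\right) 1761\right) + 2324777 = \left(1836 - 2057 \cdot 1761\right) + 2324777 = \left(1836 - 3622377\right) + 2324777 = -3620541 + 2324777 = -1295764$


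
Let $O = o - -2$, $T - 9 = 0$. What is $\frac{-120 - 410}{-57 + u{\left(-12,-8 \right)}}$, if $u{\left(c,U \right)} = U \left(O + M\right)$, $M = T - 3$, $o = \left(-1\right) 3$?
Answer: $\frac{530}{97} \approx 5.4639$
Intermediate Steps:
$T = 9$ ($T = 9 + 0 = 9$)
$o = -3$
$O = -1$ ($O = -3 - -2 = -3 + 2 = -1$)
$M = 6$ ($M = 9 - 3 = 6$)
$u{\left(c,U \right)} = 5 U$ ($u{\left(c,U \right)} = U \left(-1 + 6\right) = U 5 = 5 U$)
$\frac{-120 - 410}{-57 + u{\left(-12,-8 \right)}} = \frac{-120 - 410}{-57 + 5 \left(-8\right)} = - \frac{530}{-57 - 40} = - \frac{530}{-97} = \left(-530\right) \left(- \frac{1}{97}\right) = \frac{530}{97}$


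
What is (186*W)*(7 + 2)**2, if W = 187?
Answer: 2817342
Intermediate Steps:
(186*W)*(7 + 2)**2 = (186*187)*(7 + 2)**2 = 34782*9**2 = 34782*81 = 2817342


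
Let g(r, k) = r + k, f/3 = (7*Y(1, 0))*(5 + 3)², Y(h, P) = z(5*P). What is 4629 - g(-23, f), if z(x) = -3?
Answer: 8684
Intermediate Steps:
Y(h, P) = -3
f = -4032 (f = 3*((7*(-3))*(5 + 3)²) = 3*(-21*8²) = 3*(-21*64) = 3*(-1344) = -4032)
g(r, k) = k + r
4629 - g(-23, f) = 4629 - (-4032 - 23) = 4629 - 1*(-4055) = 4629 + 4055 = 8684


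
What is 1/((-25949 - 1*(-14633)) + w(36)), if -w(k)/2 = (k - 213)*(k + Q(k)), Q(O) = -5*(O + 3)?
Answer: -1/67602 ≈ -1.4792e-5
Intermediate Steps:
Q(O) = -15 - 5*O (Q(O) = -5*(3 + O) = -15 - 5*O)
w(k) = -2*(-213 + k)*(-15 - 4*k) (w(k) = -2*(k - 213)*(k + (-15 - 5*k)) = -2*(-213 + k)*(-15 - 4*k))
1/((-25949 - 1*(-14633)) + w(36)) = 1/((-25949 - 1*(-14633)) + (-6390 - 1674*36 + 8*36²)) = 1/((-25949 + 14633) + (-6390 - 60264 + 8*1296)) = 1/(-11316 + (-6390 - 60264 + 10368)) = 1/(-11316 - 56286) = 1/(-67602) = -1/67602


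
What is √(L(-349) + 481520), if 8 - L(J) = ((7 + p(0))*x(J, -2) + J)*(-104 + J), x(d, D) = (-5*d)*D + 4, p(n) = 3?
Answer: I*√15468149 ≈ 3933.0*I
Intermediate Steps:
x(d, D) = 4 - 5*D*d (x(d, D) = -5*D*d + 4 = 4 - 5*D*d)
L(J) = 8 - (-104 + J)*(40 + 101*J) (L(J) = 8 - ((7 + 3)*(4 - 5*(-2)*J) + J)*(-104 + J) = 8 - (10*(4 + 10*J) + J)*(-104 + J) = 8 - ((40 + 100*J) + J)*(-104 + J) = 8 - (40 + 101*J)*(-104 + J) = 8 - (-104 + J)*(40 + 101*J))
√(L(-349) + 481520) = √((4168 - 101*(-349)² + 10464*(-349)) + 481520) = √((4168 - 101*121801 - 3651936) + 481520) = √((4168 - 12301901 - 3651936) + 481520) = √(-15949669 + 481520) = √(-15468149) = I*√15468149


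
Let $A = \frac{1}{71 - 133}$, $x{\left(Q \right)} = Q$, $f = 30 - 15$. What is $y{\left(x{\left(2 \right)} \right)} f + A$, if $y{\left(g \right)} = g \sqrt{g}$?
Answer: $- \frac{1}{62} + 30 \sqrt{2} \approx 42.41$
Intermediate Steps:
$f = 15$ ($f = 30 - 15 = 15$)
$A = - \frac{1}{62}$ ($A = \frac{1}{-62} = - \frac{1}{62} \approx -0.016129$)
$y{\left(g \right)} = g^{\frac{3}{2}}$
$y{\left(x{\left(2 \right)} \right)} f + A = 2^{\frac{3}{2}} \cdot 15 - \frac{1}{62} = 2 \sqrt{2} \cdot 15 - \frac{1}{62} = 30 \sqrt{2} - \frac{1}{62} = - \frac{1}{62} + 30 \sqrt{2}$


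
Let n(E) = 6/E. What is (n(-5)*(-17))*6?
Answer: 612/5 ≈ 122.40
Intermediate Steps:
(n(-5)*(-17))*6 = ((6/(-5))*(-17))*6 = ((6*(-⅕))*(-17))*6 = -6/5*(-17)*6 = (102/5)*6 = 612/5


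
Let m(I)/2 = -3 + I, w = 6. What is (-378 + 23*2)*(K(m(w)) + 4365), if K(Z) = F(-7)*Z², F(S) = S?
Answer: -1365516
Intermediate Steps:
m(I) = -6 + 2*I (m(I) = 2*(-3 + I) = -6 + 2*I)
K(Z) = -7*Z²
(-378 + 23*2)*(K(m(w)) + 4365) = (-378 + 23*2)*(-7*(-6 + 2*6)² + 4365) = (-378 + 46)*(-7*(-6 + 12)² + 4365) = -332*(-7*6² + 4365) = -332*(-7*36 + 4365) = -332*(-252 + 4365) = -332*4113 = -1365516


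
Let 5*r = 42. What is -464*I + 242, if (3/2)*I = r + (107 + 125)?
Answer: -1111826/15 ≈ -74122.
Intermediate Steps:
r = 42/5 (r = (⅕)*42 = 42/5 ≈ 8.4000)
I = 2404/15 (I = 2*(42/5 + (107 + 125))/3 = 2*(42/5 + 232)/3 = (⅔)*(1202/5) = 2404/15 ≈ 160.27)
-464*I + 242 = -464*2404/15 + 242 = -1115456/15 + 242 = -1111826/15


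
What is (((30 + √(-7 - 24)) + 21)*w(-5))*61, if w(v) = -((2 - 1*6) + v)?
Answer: 27999 + 549*I*√31 ≈ 27999.0 + 3056.7*I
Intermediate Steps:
w(v) = 4 - v (w(v) = -((2 - 6) + v) = -(-4 + v) = 4 - v)
(((30 + √(-7 - 24)) + 21)*w(-5))*61 = (((30 + √(-7 - 24)) + 21)*(4 - 1*(-5)))*61 = (((30 + √(-31)) + 21)*(4 + 5))*61 = (((30 + I*√31) + 21)*9)*61 = ((51 + I*√31)*9)*61 = (459 + 9*I*√31)*61 = 27999 + 549*I*√31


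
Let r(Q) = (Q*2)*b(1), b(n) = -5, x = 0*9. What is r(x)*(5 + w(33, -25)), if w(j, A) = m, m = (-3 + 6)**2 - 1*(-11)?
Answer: 0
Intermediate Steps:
x = 0
r(Q) = -10*Q (r(Q) = (Q*2)*(-5) = (2*Q)*(-5) = -10*Q)
m = 20 (m = 3**2 + 11 = 9 + 11 = 20)
w(j, A) = 20
r(x)*(5 + w(33, -25)) = (-10*0)*(5 + 20) = 0*25 = 0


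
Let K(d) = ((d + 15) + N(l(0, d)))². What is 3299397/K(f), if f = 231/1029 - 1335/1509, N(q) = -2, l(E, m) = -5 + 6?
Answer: 2004299902510773/92500531321 ≈ 21668.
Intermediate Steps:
l(E, m) = 1
f = -16272/24647 (f = 231*(1/1029) - 1335*1/1509 = 11/49 - 445/503 = -16272/24647 ≈ -0.66020)
K(d) = (13 + d)² (K(d) = ((d + 15) - 2)² = ((15 + d) - 2)² = (13 + d)²)
3299397/K(f) = 3299397/((13 - 16272/24647)²) = 3299397/((304139/24647)²) = 3299397/(92500531321/607474609) = 3299397*(607474609/92500531321) = 2004299902510773/92500531321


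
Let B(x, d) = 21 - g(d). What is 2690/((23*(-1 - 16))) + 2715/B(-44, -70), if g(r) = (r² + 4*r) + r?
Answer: -13244575/1770839 ≈ -7.4793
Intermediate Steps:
g(r) = r² + 5*r
B(x, d) = 21 - d*(5 + d)
2690/((23*(-1 - 16))) + 2715/B(-44, -70) = 2690/((23*(-1 - 16))) + 2715/(21 - 1*(-70)*(5 - 70)) = 2690/((23*(-17))) + 2715/(21 - 1*(-70)*(-65)) = 2690/(-391) + 2715/(21 - 4550) = 2690*(-1/391) + 2715/(-4529) = -2690/391 + 2715*(-1/4529) = -2690/391 - 2715/4529 = -13244575/1770839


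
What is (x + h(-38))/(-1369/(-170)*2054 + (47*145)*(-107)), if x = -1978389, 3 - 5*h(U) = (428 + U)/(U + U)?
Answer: 2130063739/767301852 ≈ 2.7760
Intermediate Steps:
h(U) = 3/5 - (428 + U)/(10*U) (h(U) = 3/5 - (428 + U)/(5*(U + U)) = 3/5 - (428 + U)/(5*(2*U)) = 3/5 - (428 + U)*1/(2*U)/5 = 3/5 - (428 + U)/(10*U))
(x + h(-38))/(-1369/(-170)*2054 + (47*145)*(-107)) = (-1978389 + (1/10)*(-428 + 5*(-38))/(-38))/(-1369/(-170)*2054 + (47*145)*(-107)) = (-1978389 + (1/10)*(-1/38)*(-428 - 190))/(-1369*(-1/170)*2054 + 6815*(-107)) = (-1978389 + (1/10)*(-1/38)*(-618))/((1369/170)*2054 - 729205) = (-1978389 + 309/190)/(1405963/85 - 729205) = -375893601/(190*(-60576462/85)) = -375893601/190*(-85/60576462) = 2130063739/767301852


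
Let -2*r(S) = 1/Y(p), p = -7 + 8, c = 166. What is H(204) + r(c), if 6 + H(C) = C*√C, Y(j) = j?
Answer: -13/2 + 408*√51 ≈ 2907.2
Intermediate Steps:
p = 1
r(S) = -½ (r(S) = -½/1 = -½*1 = -½)
H(C) = -6 + C^(3/2) (H(C) = -6 + C*√C = -6 + C^(3/2))
H(204) + r(c) = (-6 + 204^(3/2)) - ½ = (-6 + 408*√51) - ½ = -13/2 + 408*√51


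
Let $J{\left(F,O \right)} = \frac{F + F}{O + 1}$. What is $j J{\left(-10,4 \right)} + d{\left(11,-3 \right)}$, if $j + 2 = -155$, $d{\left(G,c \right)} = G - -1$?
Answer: $640$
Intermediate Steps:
$J{\left(F,O \right)} = \frac{2 F}{1 + O}$
$d{\left(G,c \right)} = 1 + G$ ($d{\left(G,c \right)} = G + 1 = 1 + G$)
$j = -157$ ($j = -2 - 155 = -157$)
$j J{\left(-10,4 \right)} + d{\left(11,-3 \right)} = - 157 \cdot 2 \left(-10\right) \frac{1}{1 + 4} + \left(1 + 11\right) = - 157 \cdot 2 \left(-10\right) \frac{1}{5} + 12 = \left(-157\right) \left(-4\right) + 12 = 628 + 12 = 640$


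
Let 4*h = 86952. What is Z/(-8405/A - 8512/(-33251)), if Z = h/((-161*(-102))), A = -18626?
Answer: 2243843915498/1198858460079 ≈ 1.8717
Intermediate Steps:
h = 21738 (h = (¼)*86952 = 21738)
Z = 3623/2737 (Z = 21738/((-161*(-102))) = 21738/16422 = 21738*(1/16422) = 3623/2737 ≈ 1.3237)
Z/(-8405/A - 8512/(-33251)) = 3623/(2737*(-8405/(-18626) - 8512/(-33251))) = 3623/(2737*(-8405*(-1/18626) - 8512*(-1/33251))) = 3623/(2737*(8405/18626 + 8512/33251)) = 3623/(2737*(438019167/619333126)) = (3623/2737)*(619333126/438019167) = 2243843915498/1198858460079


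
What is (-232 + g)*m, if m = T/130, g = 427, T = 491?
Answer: 1473/2 ≈ 736.50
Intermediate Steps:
m = 491/130 ≈ 3.7769
(-232 + g)*m = (-232 + 427)*(491/130) = 195*(491/130) = 1473/2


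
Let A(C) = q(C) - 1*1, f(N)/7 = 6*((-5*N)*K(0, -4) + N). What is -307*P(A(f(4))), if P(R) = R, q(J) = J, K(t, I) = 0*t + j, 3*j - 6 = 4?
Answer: 808331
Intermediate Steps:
j = 10/3 (j = 2 + (⅓)*4 = 2 + 4/3 = 10/3 ≈ 3.3333)
K(t, I) = 10/3 (K(t, I) = 0*t + 10/3 = 0 + 10/3 = 10/3)
f(N) = -658*N (f(N) = 7*(6*(-5*N*(10/3) + N)) = 7*(6*(-50*N/3 + N)) = 7*(6*(-47*N/3)) = 7*(-94*N) = -658*N)
A(C) = -1 + C (A(C) = C - 1*1 = C - 1 = -1 + C)
-307*P(A(f(4))) = -307*(-1 - 658*4) = -307*(-1 - 2632) = -307*(-2633) = 808331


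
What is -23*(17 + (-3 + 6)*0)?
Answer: -391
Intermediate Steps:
-23*(17 + (-3 + 6)*0) = -23*(17 + 3*0) = -23*(17 + 0) = -23*17 = -391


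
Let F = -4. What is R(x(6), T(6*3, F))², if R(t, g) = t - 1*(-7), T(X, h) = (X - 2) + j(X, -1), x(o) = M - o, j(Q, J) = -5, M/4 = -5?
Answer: 361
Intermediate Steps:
M = -20 (M = 4*(-5) = -20)
x(o) = -20 - o
T(X, h) = -7 + X (T(X, h) = (X - 2) - 5 = (-2 + X) - 5 = -7 + X)
R(t, g) = 7 + t (R(t, g) = t + 7 = 7 + t)
R(x(6), T(6*3, F))² = (7 + (-20 - 1*6))² = (7 + (-20 - 6))² = (7 - 26)² = (-19)² = 361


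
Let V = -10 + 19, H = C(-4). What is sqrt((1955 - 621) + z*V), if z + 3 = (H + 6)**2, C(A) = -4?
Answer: sqrt(1343) ≈ 36.647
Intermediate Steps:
H = -4
V = 9
z = 1 (z = -3 + (-4 + 6)**2 = -3 + 2**2 = -3 + 4 = 1)
sqrt((1955 - 621) + z*V) = sqrt((1955 - 621) + 1*9) = sqrt(1334 + 9) = sqrt(1343)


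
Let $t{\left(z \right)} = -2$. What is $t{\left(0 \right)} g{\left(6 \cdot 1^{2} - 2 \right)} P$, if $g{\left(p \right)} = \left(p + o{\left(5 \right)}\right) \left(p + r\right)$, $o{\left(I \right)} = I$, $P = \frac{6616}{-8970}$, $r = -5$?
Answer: $- \frac{19848}{1495} \approx -13.276$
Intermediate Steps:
$P = - \frac{3308}{4485}$ ($P = 6616 \left(- \frac{1}{8970}\right) = - \frac{3308}{4485} \approx -0.73757$)
$g{\left(p \right)} = \left(-5 + p\right) \left(5 + p\right)$ ($g{\left(p \right)} = \left(p + 5\right) \left(p - 5\right) = \left(5 + p\right) \left(-5 + p\right) = \left(-5 + p\right) \left(5 + p\right)$)
$t{\left(0 \right)} g{\left(6 \cdot 1^{2} - 2 \right)} P = - 2 \left(-25 + \left(6 \cdot 1^{2} - 2\right)^{2}\right) \left(- \frac{3308}{4485}\right) = - 2 \left(-25 + \left(6 \cdot 1 - 2\right)^{2}\right) \left(- \frac{3308}{4485}\right) = - 2 \left(-25 + \left(6 - 2\right)^{2}\right) \left(- \frac{3308}{4485}\right) = - 2 \left(-25 + 4^{2}\right) \left(- \frac{3308}{4485}\right) = - 2 \left(-25 + 16\right) \left(- \frac{3308}{4485}\right) = \left(-2\right) \left(-9\right) \left(- \frac{3308}{4485}\right) = 18 \left(- \frac{3308}{4485}\right) = - \frac{19848}{1495}$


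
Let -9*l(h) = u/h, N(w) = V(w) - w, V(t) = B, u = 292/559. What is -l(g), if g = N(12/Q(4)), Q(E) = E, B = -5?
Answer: -73/10062 ≈ -0.0072550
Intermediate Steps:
u = 292/559 (u = 292*(1/559) = 292/559 ≈ 0.52236)
V(t) = -5
N(w) = -5 - w
g = -8 (g = -5 - 12/4 = -5 - 1*3 = -5 - 3 = -8)
l(h) = -292/(5031*h)
-l(g) = -(-292)/(5031*(-8)) = -(-292)*(-1)/(5031*8) = -1*73/10062 = -73/10062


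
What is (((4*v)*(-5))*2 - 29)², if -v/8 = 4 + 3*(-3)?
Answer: 2653641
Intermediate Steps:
v = 40 (v = -8*(4 + 3*(-3)) = -8*(4 - 9) = -8*(-5) = 40)
(((4*v)*(-5))*2 - 29)² = (((4*40)*(-5))*2 - 29)² = ((160*(-5))*2 - 29)² = (-800*2 - 29)² = (-1600 - 29)² = (-1629)² = 2653641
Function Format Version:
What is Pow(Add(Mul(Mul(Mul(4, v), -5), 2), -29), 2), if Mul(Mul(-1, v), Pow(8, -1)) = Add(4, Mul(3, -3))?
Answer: 2653641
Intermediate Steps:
v = 40 (v = Mul(-8, Add(4, Mul(3, -3))) = Mul(-8, Add(4, -9)) = Mul(-8, -5) = 40)
Pow(Add(Mul(Mul(Mul(4, v), -5), 2), -29), 2) = Pow(Add(Mul(Mul(Mul(4, 40), -5), 2), -29), 2) = Pow(Add(Mul(Mul(160, -5), 2), -29), 2) = Pow(Add(Mul(-800, 2), -29), 2) = Pow(Add(-1600, -29), 2) = Pow(-1629, 2) = 2653641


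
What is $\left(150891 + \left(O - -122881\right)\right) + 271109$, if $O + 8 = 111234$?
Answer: $656107$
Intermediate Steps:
$O = 111226$ ($O = -8 + 111234 = 111226$)
$\left(150891 + \left(O - -122881\right)\right) + 271109 = \left(150891 + \left(111226 - -122881\right)\right) + 271109 = \left(150891 + \left(111226 + 122881\right)\right) + 271109 = \left(150891 + 234107\right) + 271109 = 384998 + 271109 = 656107$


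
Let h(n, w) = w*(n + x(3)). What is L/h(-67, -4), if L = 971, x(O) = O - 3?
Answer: 971/268 ≈ 3.6231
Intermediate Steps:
x(O) = -3 + O
h(n, w) = n*w (h(n, w) = w*(n + (-3 + 3)) = w*(n + 0) = w*n = n*w)
L/h(-67, -4) = 971/((-67*(-4))) = 971/268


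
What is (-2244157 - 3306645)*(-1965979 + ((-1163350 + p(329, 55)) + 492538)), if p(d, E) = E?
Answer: 14635999462272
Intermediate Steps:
(-2244157 - 3306645)*(-1965979 + ((-1163350 + p(329, 55)) + 492538)) = (-2244157 - 3306645)*(-1965979 + ((-1163350 + 55) + 492538)) = -5550802*(-1965979 + (-1163295 + 492538)) = -5550802*(-1965979 - 670757) = -5550802*(-2636736) = 14635999462272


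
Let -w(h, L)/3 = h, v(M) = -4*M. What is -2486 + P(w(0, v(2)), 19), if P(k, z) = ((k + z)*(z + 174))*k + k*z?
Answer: -2486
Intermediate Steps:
w(h, L) = -3*h
P(k, z) = k*z + k*(174 + z)*(k + z) (P(k, z) = ((k + z)*(174 + z))*k + k*z = ((174 + z)*(k + z))*k + k*z = k*(174 + z)*(k + z) + k*z = k*z + k*(174 + z)*(k + z))
-2486 + P(w(0, v(2)), 19) = -2486 + (-3*0)*(19² + 174*(-3*0) + 175*19 - 3*0*19) = -2486 + 0*(361 + 174*0 + 3325 + 0*19) = -2486 + 0*(361 + 0 + 3325 + 0) = -2486 + 0*3686 = -2486 + 0 = -2486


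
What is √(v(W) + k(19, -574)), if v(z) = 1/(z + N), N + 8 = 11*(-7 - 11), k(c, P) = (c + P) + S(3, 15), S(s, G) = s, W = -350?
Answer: I*√42660907/278 ≈ 23.495*I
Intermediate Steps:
k(c, P) = 3 + P + c (k(c, P) = (c + P) + 3 = (P + c) + 3 = 3 + P + c)
N = -206 (N = -8 + 11*(-7 - 11) = -8 + 11*(-18) = -8 - 198 = -206)
v(z) = 1/(-206 + z) (v(z) = 1/(z - 206) = 1/(-206 + z))
√(v(W) + k(19, -574)) = √(1/(-206 - 350) + (3 - 574 + 19)) = √(1/(-556) - 552) = √(-1/556 - 552) = √(-306913/556) = I*√42660907/278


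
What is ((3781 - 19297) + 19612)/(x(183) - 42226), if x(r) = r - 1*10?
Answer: -4096/42053 ≈ -0.097401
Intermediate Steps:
x(r) = -10 + r (x(r) = r - 10 = -10 + r)
((3781 - 19297) + 19612)/(x(183) - 42226) = ((3781 - 19297) + 19612)/((-10 + 183) - 42226) = (-15516 + 19612)/(173 - 42226) = 4096/(-42053) = 4096*(-1/42053) = -4096/42053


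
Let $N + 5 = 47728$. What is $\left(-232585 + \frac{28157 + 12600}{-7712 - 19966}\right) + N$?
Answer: $- \frac{5116651193}{27678} \approx -1.8486 \cdot 10^{5}$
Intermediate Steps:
$N = 47723$ ($N = -5 + 47728 = 47723$)
$\left(-232585 + \frac{28157 + 12600}{-7712 - 19966}\right) + N = \left(-232585 + \frac{28157 + 12600}{-7712 - 19966}\right) + 47723 = \left(-232585 + \frac{40757}{-27678}\right) + 47723 = \left(-232585 + 40757 \left(- \frac{1}{27678}\right)\right) + 47723 = \left(-232585 - \frac{40757}{27678}\right) + 47723 = - \frac{6437528387}{27678} + 47723 = - \frac{5116651193}{27678}$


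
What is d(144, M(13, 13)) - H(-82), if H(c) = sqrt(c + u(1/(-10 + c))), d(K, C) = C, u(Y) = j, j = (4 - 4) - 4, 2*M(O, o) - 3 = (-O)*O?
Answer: -83 - I*sqrt(86) ≈ -83.0 - 9.2736*I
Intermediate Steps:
M(O, o) = 3/2 - O**2/2 (M(O, o) = 3/2 + ((-O)*O)/2 = 3/2 + (-O**2)/2 = 3/2 - O**2/2)
j = -4 (j = 0 - 4 = -4)
u(Y) = -4
H(c) = sqrt(-4 + c) (H(c) = sqrt(c - 4) = sqrt(-4 + c))
d(144, M(13, 13)) - H(-82) = (3/2 - 1/2*13**2) - sqrt(-4 - 82) = (3/2 - 1/2*169) - sqrt(-86) = (3/2 - 169/2) - I*sqrt(86) = -83 - I*sqrt(86)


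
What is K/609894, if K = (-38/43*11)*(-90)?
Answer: 2090/1456969 ≈ 0.0014345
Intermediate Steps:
K = 37620/43 (K = (-38*1/43*11)*(-90) = -38/43*11*(-90) = -418/43*(-90) = 37620/43 ≈ 874.88)
K/609894 = (37620/43)/609894 = (37620/43)*(1/609894) = 2090/1456969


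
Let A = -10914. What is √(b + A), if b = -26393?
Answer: I*√37307 ≈ 193.15*I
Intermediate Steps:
√(b + A) = √(-26393 - 10914) = √(-37307) = I*√37307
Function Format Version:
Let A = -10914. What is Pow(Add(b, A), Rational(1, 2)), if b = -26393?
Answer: Mul(I, Pow(37307, Rational(1, 2))) ≈ Mul(193.15, I)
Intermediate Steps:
Pow(Add(b, A), Rational(1, 2)) = Pow(Add(-26393, -10914), Rational(1, 2)) = Pow(-37307, Rational(1, 2)) = Mul(I, Pow(37307, Rational(1, 2)))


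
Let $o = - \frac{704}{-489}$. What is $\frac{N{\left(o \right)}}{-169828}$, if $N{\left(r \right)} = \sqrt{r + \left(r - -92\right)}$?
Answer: $- \frac{\sqrt{5671911}}{41522946} \approx -5.7356 \cdot 10^{-5}$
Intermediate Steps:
$o = \frac{704}{489}$ ($o = \left(-704\right) \left(- \frac{1}{489}\right) = \frac{704}{489} \approx 1.4397$)
$N{\left(r \right)} = \sqrt{92 + 2 r}$ ($N{\left(r \right)} = \sqrt{r + \left(r + 92\right)} = \sqrt{r + \left(92 + r\right)} = \sqrt{92 + 2 r}$)
$\frac{N{\left(o \right)}}{-169828} = \frac{\sqrt{92 + 2 \cdot \frac{704}{489}}}{-169828} = \sqrt{92 + \frac{1408}{489}} \left(- \frac{1}{169828}\right) = \sqrt{\frac{46396}{489}} \left(- \frac{1}{169828}\right) = \frac{2 \sqrt{5671911}}{489} \left(- \frac{1}{169828}\right) = - \frac{\sqrt{5671911}}{41522946}$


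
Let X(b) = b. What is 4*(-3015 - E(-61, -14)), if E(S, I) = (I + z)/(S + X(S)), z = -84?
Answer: -735856/61 ≈ -12063.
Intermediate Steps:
E(S, I) = (-84 + I)/(2*S) (E(S, I) = (I - 84)/(S + S) = (-84 + I)/((2*S)) = (-84 + I)*(1/(2*S)) = (-84 + I)/(2*S))
4*(-3015 - E(-61, -14)) = 4*(-3015 - (-84 - 14)/(2*(-61))) = 4*(-3015 - (-1)*(-98)/(2*61)) = 4*(-3015 - 1*49/61) = 4*(-3015 - 49/61) = 4*(-183964/61) = -735856/61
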